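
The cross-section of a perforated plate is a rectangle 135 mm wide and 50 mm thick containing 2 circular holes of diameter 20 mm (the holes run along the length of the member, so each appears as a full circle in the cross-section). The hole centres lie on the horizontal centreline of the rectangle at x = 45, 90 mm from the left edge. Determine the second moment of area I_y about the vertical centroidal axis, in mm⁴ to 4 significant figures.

I_y ≈ 9.918 × 10⁶ mm⁴

Treat the section as a set of non-overlapping primitives; coordinates are from the bounding-box lower-left.
Plate: 135 × 50, A = 6 750 mm², x = 67.5 mm, Ī = 10 251 563 mm⁴.
Hole 1 (subtracted): ⌀20, A = 314.159 mm², x = 45 mm, Ī = 7853.98 mm⁴.
Hole 2 (subtracted): ⌀20, A = 314.159 mm², x = 90 mm, Ī = 7853.98 mm⁴.
By symmetry the centroid is at mid-width, x̄ = 67.5 mm.
Transfer each piece to the vertical centroidal axis using Ī + A·d² with d = x − 67.5:
  plate: d = 0 mm → contributes +10 251 563 mm⁴
  hole 1: d = -22.5 mm → contributes −166 897 mm⁴
  hole 2: d = 22.5 mm → contributes −166 897 mm⁴
Total I = 9 917 768 mm⁴.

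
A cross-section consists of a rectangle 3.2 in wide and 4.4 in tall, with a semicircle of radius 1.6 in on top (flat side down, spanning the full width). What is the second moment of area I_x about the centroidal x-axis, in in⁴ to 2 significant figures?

Break the section into simple shapes (no overlaps), measuring from the bottom-left corner of the bounding box.
Rectangular body: 3.2 × 4.4, A = 14.08 in², y = 2.2 in, Ī = 22.72 in⁴.
Semicircular cap: semicircle r = 1.6, A = 4.021 in², y = 5.079 in, Ī = 0.7193 in⁴.
Centroid: ȳ = ΣA·y / ΣA = 2.84 in.
Transfer each piece to the centroidal x-axis using Ī + A·d² with d = y − 2.84:
  rectangular body: d = -0.6396 in → contributes +28.48 in⁴
  semicircular cap: d = 2.239 in → contributes +20.89 in⁴
Total I = 49.36 in⁴.

I_x ≈ 49 in⁴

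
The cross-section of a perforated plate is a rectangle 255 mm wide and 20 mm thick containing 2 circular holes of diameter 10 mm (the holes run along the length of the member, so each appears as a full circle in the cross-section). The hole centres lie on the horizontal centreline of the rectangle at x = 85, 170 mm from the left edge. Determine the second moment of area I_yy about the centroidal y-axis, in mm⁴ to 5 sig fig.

I_yy ≈ 2.7351 × 10⁷ mm⁴

Break the section into simple shapes (no overlaps), measuring from the bottom-left corner of the bounding box.
Plate: 255 × 20, A = 5 100 mm², x = 127.5 mm, Ī = 27 635 625 mm⁴.
Hole 1 (subtracted): ⌀10, A = 78.53982 mm², x = 85 mm, Ī = 490.8739 mm⁴.
Hole 2 (subtracted): ⌀10, A = 78.53982 mm², x = 170 mm, Ī = 490.8739 mm⁴.
By symmetry the centroid is at mid-width, x̄ = 127.5 mm.
Transfer each piece to the centroidal y-axis using Ī + A·d² with d = x − 127.5:
  plate: d = 0 mm → contributes +27 635 625 mm⁴
  hole 1: d = -42.5 mm → contributes −142353.4 mm⁴
  hole 2: d = 42.5 mm → contributes −142353.4 mm⁴
Total I = 27 350 918 mm⁴.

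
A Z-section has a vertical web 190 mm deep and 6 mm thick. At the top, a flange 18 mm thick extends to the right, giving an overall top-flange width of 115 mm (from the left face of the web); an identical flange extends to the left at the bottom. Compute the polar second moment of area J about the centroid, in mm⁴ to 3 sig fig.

J ≈ 4.94 × 10⁷ mm⁴

Break the section into simple shapes (no overlaps), measuring from the bottom-left corner of the bounding box.
Web: 6 × 190, A = 1 140 mm², y = 95 mm, Ī = 3 429 500 mm⁴.
Top flange (beyond web): 109 × 18, A = 1 962 mm², y = 181 mm, Ī = 52 974 mm⁴.
Bottom flange (beyond web): 109 × 18, A = 1 962 mm², y = 9 mm, Ī = 52 974 mm⁴.
Centroid: ȳ = ΣA·y / ΣA = 95 mm.
Transfer each piece to the centroidal x-axis using Ī + A·d² with d = y − 95:
  web: d = 0 mm → contributes +3 429 500 mm⁴
  top flange (beyond web): d = 86 mm → contributes +14 563 926 mm⁴
  bottom flange (beyond web): d = -86 mm → contributes +14 563 926 mm⁴
Total I = 32 557 352 mm⁴.
For the y-axis: x̄ = 112 mm.
Repeating about the centroidal y-axis gives I_y = 16 862 232 mm⁴.
Polar second moment: J = I_x + I_y = 49 419 584 mm⁴.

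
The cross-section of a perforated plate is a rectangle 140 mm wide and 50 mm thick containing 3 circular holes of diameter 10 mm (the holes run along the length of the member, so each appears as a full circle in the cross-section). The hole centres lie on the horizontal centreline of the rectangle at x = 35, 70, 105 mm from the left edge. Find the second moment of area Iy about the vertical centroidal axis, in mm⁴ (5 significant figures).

Iy ≈ 1.1239 × 10⁷ mm⁴

Treat the section as a set of non-overlapping primitives; coordinates are from the bounding-box lower-left.
Plate: 140 × 50, A = 7 000 mm², x = 70 mm, Ī = 11 433 333 mm⁴.
Hole 1 (subtracted): ⌀10, A = 78.53982 mm², x = 35 mm, Ī = 490.8739 mm⁴.
Hole 2 (subtracted): ⌀10, A = 78.53982 mm², x = 70 mm, Ī = 490.8739 mm⁴.
Hole 3 (subtracted): ⌀10, A = 78.53982 mm², x = 105 mm, Ī = 490.8739 mm⁴.
By symmetry the centroid is at mid-width, x̄ = 70 mm.
Transfer each piece to the vertical centroidal axis using Ī + A·d² with d = x − 70:
  plate: d = 0 mm → contributes +11 433 333 mm⁴
  hole 1: d = -35 mm → contributes −96702.15 mm⁴
  hole 2: d = 0 mm → contributes −490.8739 mm⁴
  hole 3: d = 35 mm → contributes −96702.15 mm⁴
Total I = 11 239 438 mm⁴.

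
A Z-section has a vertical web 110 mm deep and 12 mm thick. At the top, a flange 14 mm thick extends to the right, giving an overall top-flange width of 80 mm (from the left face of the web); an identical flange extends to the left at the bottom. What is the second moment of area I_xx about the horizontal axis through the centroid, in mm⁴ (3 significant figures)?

Split into non-overlapping primitives; take the origin at the lower-left of the bounding box.
Web: 12 × 110, A = 1 320 mm², y = 55 mm, Ī = 1 331 000 mm⁴.
Top flange (beyond web): 68 × 14, A = 952 mm², y = 103 mm, Ī = 15 549 mm⁴.
Bottom flange (beyond web): 68 × 14, A = 952 mm², y = 7 mm, Ī = 15 549 mm⁴.
Centroid: ȳ = ΣA·y / ΣA = 55 mm.
Transfer each piece to the horizontal axis through the centroid using Ī + A·d² with d = y − 55:
  web: d = 0 mm → contributes +1 331 000 mm⁴
  top flange (beyond web): d = 48 mm → contributes +2 208 957 mm⁴
  bottom flange (beyond web): d = -48 mm → contributes +2 208 957 mm⁴
Total I = 5 748 915 mm⁴.

I_xx ≈ 5.75 × 10⁶ mm⁴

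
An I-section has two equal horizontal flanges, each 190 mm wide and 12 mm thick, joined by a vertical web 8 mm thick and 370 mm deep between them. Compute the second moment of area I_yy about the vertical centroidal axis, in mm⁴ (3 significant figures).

I_yy ≈ 1.37 × 10⁷ mm⁴

Treat the section as a set of non-overlapping primitives; coordinates are from the bounding-box lower-left.
Bottom flange: 190 × 12, A = 2 280 mm², x = 95 mm, Ī = 6 859 000 mm⁴.
Web: 8 × 370, A = 2 960 mm², x = 95 mm, Ī = 15 787 mm⁴.
Top flange: 190 × 12, A = 2 280 mm², x = 95 mm, Ī = 6 859 000 mm⁴.
By symmetry the centroid is at mid-width, x̄ = 95 mm.
All pieces are centred on the vertical centroidal axis, so I = ΣĪ = 13 733 787 mm⁴.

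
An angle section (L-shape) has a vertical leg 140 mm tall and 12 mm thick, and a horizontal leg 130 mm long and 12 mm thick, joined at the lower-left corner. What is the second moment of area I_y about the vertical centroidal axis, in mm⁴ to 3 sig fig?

Treat the section as a set of non-overlapping primitives; coordinates are from the bounding-box lower-left.
Vertical leg: 12 × 140, A = 1 680 mm², x = 6 mm, Ī = 20 160 mm⁴.
Horizontal leg (remainder): 118 × 12, A = 1 416 mm², x = 71 mm, Ī = 1 643 032 mm⁴.
Centroid: x̄ = ΣA·x / ΣA = 35.729 mm.
Transfer each piece to the vertical centroidal axis using Ī + A·d² with d = x − 35.729:
  vertical leg: d = -29.729 mm → contributes +1 504 935 mm⁴
  horizontal leg (remainder): d = 35.271 mm → contributes +3 404 629 mm⁴
Total I = 4 909 564 mm⁴.

I_y ≈ 4.91 × 10⁶ mm⁴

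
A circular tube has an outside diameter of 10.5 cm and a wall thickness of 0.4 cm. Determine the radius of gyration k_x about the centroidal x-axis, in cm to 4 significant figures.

k_x ≈ 3.574 cm

Break the section into simple shapes (no overlaps), measuring from the bottom-left corner of the bounding box.
Outer circle: ⌀10.5, A = 86.5901 cm², y = 5.25 cm, Ī = 596.66 cm⁴.
Bore (subtracted): ⌀9.7, A = 73.8981 cm², y = 5.25 cm, Ī = 434.567 cm⁴.
By symmetry the centroid is at mid-height, ȳ = 5.25 cm.
All pieces are centred on the centroidal x-axis, so I = ΣĪ (holes subtracted) = 162.093 cm⁴.
Radius of gyration: k = √(I/A) = √(162.093 / 12.692) = 3.57369 cm.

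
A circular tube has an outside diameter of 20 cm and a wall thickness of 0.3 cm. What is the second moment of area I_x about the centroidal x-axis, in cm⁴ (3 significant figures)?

I_x ≈ 901 cm⁴

Treat the section as a set of non-overlapping primitives; coordinates are from the bounding-box lower-left.
Outer circle: ⌀20, A = 314.16 cm², y = 10 cm, Ī = 7 854 cm⁴.
Bore (subtracted): ⌀19.4, A = 295.59 cm², y = 10 cm, Ī = 6953.1 cm⁴.
By symmetry the centroid is at mid-height, ȳ = 10 cm.
All pieces are centred on the centroidal x-axis, so I = ΣĪ (holes subtracted) = 900.91 cm⁴.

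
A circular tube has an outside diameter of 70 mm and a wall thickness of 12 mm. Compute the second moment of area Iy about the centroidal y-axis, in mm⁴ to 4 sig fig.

Decompose the section into non-overlapping parts with the origin at the bottom-left of its bounding rectangle.
Outer circle: ⌀70, A = 3848.45 mm², x = 35 mm, Ī = 1 178 588 mm⁴.
Bore (subtracted): ⌀46, A = 1661.9 mm², x = 35 mm, Ī = 219 787 mm⁴.
By symmetry the centroid is at mid-width, x̄ = 35 mm.
All pieces are centred on the centroidal y-axis, so I = ΣĪ (holes subtracted) = 958 802 mm⁴.

Iy ≈ 9.588 × 10⁵ mm⁴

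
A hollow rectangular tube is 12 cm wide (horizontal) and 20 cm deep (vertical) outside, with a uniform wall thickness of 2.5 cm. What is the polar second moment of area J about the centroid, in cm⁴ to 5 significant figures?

Split into non-overlapping primitives; take the origin at the lower-left of the bounding box.
Outer rectangle: 12 × 20, A = 240 cm², y = 10 cm, Ī = 8 000 cm⁴.
Inner void (subtracted): 7 × 15, A = 105 cm², y = 10 cm, Ī = 1968.75 cm⁴.
By symmetry the centroid is at mid-height, ȳ = 10 cm.
All pieces are centred on the centroidal x-axis, so I = ΣĪ (holes subtracted) = 6031.25 cm⁴.
Repeating about the centroidal y-axis gives I_y = 2451.25 cm⁴.
Polar second moment: J = I_x + I_y = 8482.5 cm⁴.

J ≈ 8482.5 cm⁴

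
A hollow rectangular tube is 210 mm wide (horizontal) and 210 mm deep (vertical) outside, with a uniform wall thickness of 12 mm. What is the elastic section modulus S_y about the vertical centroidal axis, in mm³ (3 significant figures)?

S_y ≈ 5.94 × 10⁵ mm³

Treat the section as a set of non-overlapping primitives; coordinates are from the bounding-box lower-left.
Outer rectangle: 210 × 210, A = 44 100 mm², x = 105 mm, Ī = 162 067 500 mm⁴.
Inner void (subtracted): 186 × 186, A = 34 596 mm², x = 105 mm, Ī = 99 740 268 mm⁴.
By symmetry the centroid is at mid-width, x̄ = 105 mm.
All pieces are centred on the vertical centroidal axis, so I = ΣĪ (holes subtracted) = 62 327 232 mm⁴.
Extreme fibre distance c = 105 mm; S = I/c = 593 593 mm³.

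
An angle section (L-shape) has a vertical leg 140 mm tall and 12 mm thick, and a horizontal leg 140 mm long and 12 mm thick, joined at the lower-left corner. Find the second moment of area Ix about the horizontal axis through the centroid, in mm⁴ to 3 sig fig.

Ix ≈ 6.05 × 10⁶ mm⁴

Decompose the section into non-overlapping parts with the origin at the bottom-left of its bounding rectangle.
Vertical leg: 12 × 140, A = 1 680 mm², y = 70 mm, Ī = 2 744 000 mm⁴.
Horizontal leg (remainder): 128 × 12, A = 1 536 mm², y = 6 mm, Ī = 18 432 mm⁴.
Centroid: ȳ = ΣA·y / ΣA = 39.433 mm.
Transfer each piece to the horizontal axis through the centroid using Ī + A·d² with d = y − 39.433:
  vertical leg: d = 30.567 mm → contributes +4 313 711 mm⁴
  horizontal leg (remainder): d = -33.433 mm → contributes +1 735 303 mm⁴
Total I = 6 049 013 mm⁴.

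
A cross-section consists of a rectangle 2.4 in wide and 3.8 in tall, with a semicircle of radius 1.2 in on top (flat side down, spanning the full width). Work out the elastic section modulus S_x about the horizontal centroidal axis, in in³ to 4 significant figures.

S_x ≈ 8.287 in³

Break the section into simple shapes (no overlaps), measuring from the bottom-left corner of the bounding box.
Rectangular body: 2.4 × 3.8, A = 9.12 in², y = 1.9 in, Ī = 10.9744 in⁴.
Semicircular cap: semicircle r = 1.2, A = 2.26195 in², y = 4.3093 in, Ī = 0.227592 in⁴.
Centroid: ȳ = ΣA·y / ΣA = 2.3788 in.
Transfer each piece to the horizontal centroidal axis using Ī + A·d² with d = y − 2.3788:
  rectangular body: d = -0.478802 in → contributes +13.0652 in⁴
  semicircular cap: d = 1.93049 in → contributes +8.65743 in⁴
Total I = 21.7226 in⁴.
Extreme fibre distance c = 2.6212 in; S = I/c = 8.28728 in³.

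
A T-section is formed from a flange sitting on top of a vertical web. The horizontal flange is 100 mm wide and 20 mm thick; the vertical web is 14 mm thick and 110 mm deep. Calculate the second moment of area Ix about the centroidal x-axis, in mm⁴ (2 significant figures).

Ix ≈ 5.3 × 10⁶ mm⁴

Break the section into simple shapes (no overlaps), measuring from the bottom-left corner of the bounding box.
Flange: 100 × 20, A = 2 000 mm², y = 120 mm, Ī = 66 667 mm⁴.
Web: 14 × 110, A = 1 540 mm², y = 55 mm, Ī = 1 552 833 mm⁴.
Centroid: ȳ = ΣA·y / ΣA = 91.72 mm.
Transfer each piece to the centroidal x-axis using Ī + A·d² with d = y − 91.72:
  flange: d = 28.28 mm → contributes +1 665 826 mm⁴
  web: d = -36.72 mm → contributes +3 629 663 mm⁴
Total I = 5 295 489 mm⁴.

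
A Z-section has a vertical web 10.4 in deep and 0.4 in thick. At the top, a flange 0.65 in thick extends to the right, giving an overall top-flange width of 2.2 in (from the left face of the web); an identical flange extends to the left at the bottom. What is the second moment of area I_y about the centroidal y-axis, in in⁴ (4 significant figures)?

I_y ≈ 3.519 in⁴

Decompose the section into non-overlapping parts with the origin at the bottom-left of its bounding rectangle.
Web: 0.4 × 10.4, A = 4.16 in², x = 2 in, Ī = 0.0554667 in⁴.
Top flange (beyond web): 1.8 × 0.65, A = 1.17 in², x = 3.1 in, Ī = 0.3159 in⁴.
Bottom flange (beyond web): 1.8 × 0.65, A = 1.17 in², x = 0.9 in, Ī = 0.3159 in⁴.
Centroid: x̄ = ΣA·x / ΣA = 2 in.
Transfer each piece to the centroidal y-axis using Ī + A·d² with d = x − 2:
  web: d = 0 in → contributes +0.0554667 in⁴
  top flange (beyond web): d = 1.1 in → contributes +1.7316 in⁴
  bottom flange (beyond web): d = -1.1 in → contributes +1.7316 in⁴
Total I = 3.51867 in⁴.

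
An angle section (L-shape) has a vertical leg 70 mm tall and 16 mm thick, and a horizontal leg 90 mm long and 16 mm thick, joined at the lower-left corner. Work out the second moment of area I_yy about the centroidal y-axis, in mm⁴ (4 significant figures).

Split into non-overlapping primitives; take the origin at the lower-left of the bounding box.
Vertical leg: 16 × 70, A = 1 120 mm², x = 8 mm, Ī = 23893.3 mm⁴.
Horizontal leg (remainder): 74 × 16, A = 1 184 mm², x = 53 mm, Ī = 540 299 mm⁴.
Centroid: x̄ = ΣA·x / ΣA = 31.125 mm.
Transfer each piece to the centroidal y-axis using Ī + A·d² with d = x − 31.125:
  vertical leg: d = -23.125 mm → contributes +622 831 mm⁴
  horizontal leg (remainder): d = 21.875 mm → contributes +1 106 861 mm⁴
Total I = 1 729 692 mm⁴.

I_yy ≈ 1.730 × 10⁶ mm⁴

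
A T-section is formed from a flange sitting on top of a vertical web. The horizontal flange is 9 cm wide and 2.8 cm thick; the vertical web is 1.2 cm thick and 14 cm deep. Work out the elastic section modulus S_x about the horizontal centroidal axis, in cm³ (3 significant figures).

Treat the section as a set of non-overlapping primitives; coordinates are from the bounding-box lower-left.
Flange: 9 × 2.8, A = 25.2 cm², y = 15.4 cm, Ī = 16.464 cm⁴.
Web: 1.2 × 14, A = 16.8 cm², y = 7 cm, Ī = 274.4 cm⁴.
Centroid: ȳ = ΣA·y / ΣA = 12.04 cm.
Transfer each piece to the horizontal centroidal axis using Ī + A·d² with d = y − 12.04:
  flange: d = 3.36 cm → contributes +300.96 cm⁴
  web: d = -5.04 cm → contributes +701.15 cm⁴
Total I = 1002.1 cm⁴.
Extreme fibre distance c = 12.04 cm; S = I/c = 83.232 cm³.

S_x ≈ 83.2 cm³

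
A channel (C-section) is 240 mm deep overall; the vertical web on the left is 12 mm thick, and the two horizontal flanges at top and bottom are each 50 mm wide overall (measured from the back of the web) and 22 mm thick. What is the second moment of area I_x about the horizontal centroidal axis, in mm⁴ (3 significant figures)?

Split into non-overlapping primitives; take the origin at the lower-left of the bounding box.
Web: 12 × 240, A = 2 880 mm², y = 120 mm, Ī = 13 824 000 mm⁴.
Top flange (beyond web): 38 × 22, A = 836 mm², y = 229 mm, Ī = 33 719 mm⁴.
Bottom flange (beyond web): 38 × 22, A = 836 mm², y = 11 mm, Ī = 33 719 mm⁴.
By symmetry the centroid is at mid-height, ȳ = 120 mm.
Transfer each piece to the horizontal centroidal axis using Ī + A·d² with d = y − 120:
  web: d = 0 mm → contributes +13 824 000 mm⁴
  top flange (beyond web): d = 109 mm → contributes +9 966 235 mm⁴
  bottom flange (beyond web): d = -109 mm → contributes +9 966 235 mm⁴
Total I = 33 756 469 mm⁴.

I_x ≈ 3.38 × 10⁷ mm⁴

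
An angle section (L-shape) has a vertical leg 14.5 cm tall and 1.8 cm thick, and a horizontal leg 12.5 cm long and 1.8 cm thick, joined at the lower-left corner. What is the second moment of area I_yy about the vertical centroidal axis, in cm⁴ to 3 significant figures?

Decompose the section into non-overlapping parts with the origin at the bottom-left of its bounding rectangle.
Vertical leg: 1.8 × 14.5, A = 26.1 cm², x = 0.9 cm, Ī = 7.047 cm⁴.
Horizontal leg (remainder): 10.7 × 1.8, A = 19.26 cm², x = 7.15 cm, Ī = 183.76 cm⁴.
Centroid: x̄ = ΣA·x / ΣA = 3.5538 cm.
Transfer each piece to the vertical centroidal axis using Ī + A·d² with d = x − 3.5538:
  vertical leg: d = -2.6538 cm → contributes +190.86 cm⁴
  horizontal leg (remainder): d = 3.5962 cm → contributes +432.84 cm⁴
Total I = 623.7 cm⁴.

I_yy ≈ 624 cm⁴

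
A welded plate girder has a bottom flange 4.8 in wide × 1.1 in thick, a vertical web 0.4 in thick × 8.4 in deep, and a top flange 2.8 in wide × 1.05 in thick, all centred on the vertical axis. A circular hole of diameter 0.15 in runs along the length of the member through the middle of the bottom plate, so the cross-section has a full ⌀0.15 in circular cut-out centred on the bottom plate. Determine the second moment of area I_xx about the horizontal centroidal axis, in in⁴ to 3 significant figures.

Split into non-overlapping primitives; take the origin at the lower-left of the bounding box.
Bottom plate: 4.8 × 1.1, A = 5.28 in², y = 0.55 in, Ī = 0.5324 in⁴.
Web plate: 0.4 × 8.4, A = 3.36 in², y = 5.3 in, Ī = 19.757 in⁴.
Top plate: 2.8 × 1.05, A = 2.94 in², y = 10.025 in, Ī = 0.27011 in⁴.
Hole (subtracted): ⌀0.15, A = 0.017671 in², y = 0.55 in, Ī = 0.00002485 in⁴.
Centroid: ȳ = ΣA·y / ΣA = 4.3396 in.
Transfer each piece to the horizontal centroidal axis using Ī + A·d² with d = y − 4.3396:
  bottom plate: d = -3.7896 in → contributes +76.358 in⁴
  web plate: d = 0.96041 in → contributes +22.856 in⁴
  top plate: d = 5.6854 in → contributes +95.302 in⁴
  hole: d = -3.7896 in → contributes −0.2538 in⁴
Total I = 194.26 in⁴.

I_xx ≈ 194 in⁴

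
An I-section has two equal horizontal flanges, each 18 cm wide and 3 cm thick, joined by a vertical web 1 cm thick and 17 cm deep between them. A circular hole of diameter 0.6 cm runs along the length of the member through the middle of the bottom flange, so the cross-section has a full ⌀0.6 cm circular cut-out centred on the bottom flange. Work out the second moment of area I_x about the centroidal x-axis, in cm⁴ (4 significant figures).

Split into non-overlapping primitives; take the origin at the lower-left of the bounding box.
Bottom flange: 18 × 3, A = 54 cm², y = 1.5 cm, Ī = 40.5 cm⁴.
Web: 1 × 17, A = 17 cm², y = 11.5 cm, Ī = 409.417 cm⁴.
Top flange: 18 × 3, A = 54 cm², y = 21.5 cm, Ī = 40.5 cm⁴.
Hole (subtracted): ⌀0.6, A = 0.282743 cm², y = 1.5 cm, Ī = 0.00636173 cm⁴.
Centroid: ȳ = ΣA·y / ΣA = 11.5227 cm.
Transfer each piece to the centroidal x-axis using Ī + A·d² with d = y − 11.5227:
  bottom flange: d = -10.0227 cm → contributes +5465.01 cm⁴
  web: d = -0.0226707 cm → contributes +409.425 cm⁴
  top flange: d = 9.97733 cm → contributes +5416.04 cm⁴
  hole: d = -10.0227 cm → contributes −28.409 cm⁴
Total I = 11262.1 cm⁴.

I_x ≈ 1.126 × 10⁴ cm⁴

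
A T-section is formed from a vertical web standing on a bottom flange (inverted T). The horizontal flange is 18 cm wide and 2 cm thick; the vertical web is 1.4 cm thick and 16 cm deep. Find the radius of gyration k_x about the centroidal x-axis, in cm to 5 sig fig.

k_x ≈ 5.2479 cm

Split into non-overlapping primitives; take the origin at the lower-left of the bounding box.
Flange: 18 × 2, A = 36 cm², y = 1 cm, Ī = 12 cm⁴.
Web: 1.4 × 16, A = 22.4 cm², y = 10 cm, Ī = 477.8667 cm⁴.
Centroid: ȳ = ΣA·y / ΣA = 4.452055 cm.
Transfer each piece to the centroidal x-axis using Ī + A·d² with d = y − 4.452055:
  flange: d = -3.452055 cm → contributes +441.0006 cm⁴
  web: d = 5.547945 cm → contributes +1167.332 cm⁴
Total I = 1608.332 cm⁴.
Radius of gyration: k = √(I/A) = √(1608.332 / 58.4) = 5.247851 cm.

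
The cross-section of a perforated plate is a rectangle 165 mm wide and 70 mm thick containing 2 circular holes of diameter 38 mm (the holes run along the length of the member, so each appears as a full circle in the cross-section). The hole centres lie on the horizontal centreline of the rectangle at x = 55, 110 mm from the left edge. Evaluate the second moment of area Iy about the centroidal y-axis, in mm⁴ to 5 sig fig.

Split into non-overlapping primitives; take the origin at the lower-left of the bounding box.
Plate: 165 × 70, A = 11 550 mm², x = 82.5 mm, Ī = 26 204 063 mm⁴.
Hole 1 (subtracted): ⌀38, A = 1134.115 mm², x = 55 mm, Ī = 102353.9 mm⁴.
Hole 2 (subtracted): ⌀38, A = 1134.115 mm², x = 110 mm, Ī = 102353.9 mm⁴.
By symmetry the centroid is at mid-width, x̄ = 82.5 mm.
Transfer each piece to the centroidal y-axis using Ī + A·d² with d = x − 82.5:
  plate: d = 0 mm → contributes +26 204 063 mm⁴
  hole 1: d = -27.5 mm → contributes −960028.3 mm⁴
  hole 2: d = 27.5 mm → contributes −960028.3 mm⁴
Total I = 24 284 006 mm⁴.

Iy ≈ 2.4284 × 10⁷ mm⁴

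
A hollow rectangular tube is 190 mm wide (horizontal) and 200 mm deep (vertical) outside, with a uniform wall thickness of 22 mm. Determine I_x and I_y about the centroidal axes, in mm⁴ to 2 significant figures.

I_x ≈ 8.0 × 10⁷ mm⁴, I_y ≈ 7.4 × 10⁷ mm⁴

Split into non-overlapping primitives; take the origin at the lower-left of the bounding box.
Outer rectangle: 190 × 200, A = 38 000 mm², y = 100 mm, Ī = 126 666 667 mm⁴.
Inner void (subtracted): 146 × 156, A = 22 776 mm², y = 100 mm, Ī = 46 189 728 mm⁴.
By symmetry the centroid is at mid-height, ȳ = 100 mm.
All pieces are centred on the centroidal x-axis, so I = ΣĪ (holes subtracted) = 80 476 939 mm⁴.
Repeating about the centroidal y-axis gives I_y = 73 858 899 mm⁴.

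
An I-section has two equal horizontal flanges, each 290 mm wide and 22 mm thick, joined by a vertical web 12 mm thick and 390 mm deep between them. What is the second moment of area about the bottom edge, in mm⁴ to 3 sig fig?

Split into non-overlapping primitives; take the origin at the lower-left of the bounding box.
Bottom flange: 290 × 22, A = 6 380 mm², y = 11 mm, Ī = 257 327 mm⁴.
Web: 12 × 390, A = 4 680 mm², y = 217 mm, Ī = 59 319 000 mm⁴.
Top flange: 290 × 22, A = 6 380 mm², y = 423 mm, Ī = 257 327 mm⁴.
Transfer each piece to a horizontal axis along the bottom face using Ī + A·d² with d = y − 0:
  bottom flange: d = 11 mm → contributes +1 029 307 mm⁴
  web: d = 217 mm → contributes +279 695 520 mm⁴
  top flange: d = 423 mm → contributes +1 141 824 347 mm⁴
Total I = 1 422 549 173 mm⁴.

I_base ≈ 1.42 × 10⁹ mm⁴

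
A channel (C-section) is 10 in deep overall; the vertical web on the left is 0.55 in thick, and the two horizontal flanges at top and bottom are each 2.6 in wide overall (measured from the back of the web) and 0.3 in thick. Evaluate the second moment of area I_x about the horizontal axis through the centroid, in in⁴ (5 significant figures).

Break the section into simple shapes (no overlaps), measuring from the bottom-left corner of the bounding box.
Web: 0.55 × 10, A = 5.5 in², y = 5 in, Ī = 45.83333 in⁴.
Top flange (beyond web): 2.05 × 0.3, A = 0.615 in², y = 9.85 in, Ī = 0.0046125 in⁴.
Bottom flange (beyond web): 2.05 × 0.3, A = 0.615 in², y = 0.15 in, Ī = 0.0046125 in⁴.
By symmetry the centroid is at mid-height, ȳ = 5 in.
Transfer each piece to the horizontal axis through the centroid using Ī + A·d² with d = y − 5:
  web: d = 0 in → contributes +45.83333 in⁴
  top flange (beyond web): d = 4.85 in → contributes +14.47095 in⁴
  bottom flange (beyond web): d = -4.85 in → contributes +14.47095 in⁴
Total I = 74.77523 in⁴.

I_x ≈ 74.775 in⁴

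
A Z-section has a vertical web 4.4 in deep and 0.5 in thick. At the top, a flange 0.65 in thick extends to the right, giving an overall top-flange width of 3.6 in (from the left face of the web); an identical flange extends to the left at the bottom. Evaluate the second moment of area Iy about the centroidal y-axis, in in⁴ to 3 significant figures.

Iy ≈ 16.3 in⁴

Split into non-overlapping primitives; take the origin at the lower-left of the bounding box.
Web: 0.5 × 4.4, A = 2.2 in², x = 3.35 in, Ī = 0.045833 in⁴.
Top flange (beyond web): 3.1 × 0.65, A = 2.015 in², x = 5.15 in, Ī = 1.6137 in⁴.
Bottom flange (beyond web): 3.1 × 0.65, A = 2.015 in², x = 1.55 in, Ī = 1.6137 in⁴.
Centroid: x̄ = ΣA·x / ΣA = 3.35 in.
Transfer each piece to the centroidal y-axis using Ī + A·d² with d = x − 3.35:
  web: d = 0 in → contributes +0.045833 in⁴
  top flange (beyond web): d = 1.8 in → contributes +8.1423 in⁴
  bottom flange (beyond web): d = -1.8 in → contributes +8.1423 in⁴
Total I = 16.33 in⁴.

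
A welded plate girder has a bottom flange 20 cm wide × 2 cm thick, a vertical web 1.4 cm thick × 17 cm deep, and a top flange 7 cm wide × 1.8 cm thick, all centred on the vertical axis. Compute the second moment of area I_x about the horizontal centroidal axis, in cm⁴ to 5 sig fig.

I_x ≈ 4417.8 cm⁴

Break the section into simple shapes (no overlaps), measuring from the bottom-left corner of the bounding box.
Bottom plate: 20 × 2, A = 40 cm², y = 1 cm, Ī = 13.33333 cm⁴.
Web plate: 1.4 × 17, A = 23.8 cm², y = 10.5 cm, Ī = 573.1833 cm⁴.
Top plate: 7 × 1.8, A = 12.6 cm², y = 19.9 cm, Ī = 3.402 cm⁴.
Centroid: ȳ = ΣA·y / ΣA = 7.07644 cm.
Transfer each piece to the horizontal centroidal axis using Ī + A·d² with d = y − 7.07644:
  bottom plate: d = -6.07644 cm → contributes +1490.258 cm⁴
  web plate: d = 3.42356 cm → contributes +852.1375 cm⁴
  top plate: d = 12.82356 cm → contributes +2075.393 cm⁴
Total I = 4417.788 cm⁴.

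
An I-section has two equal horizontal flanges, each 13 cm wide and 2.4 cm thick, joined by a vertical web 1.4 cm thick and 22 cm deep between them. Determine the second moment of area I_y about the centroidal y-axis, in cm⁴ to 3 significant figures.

Break the section into simple shapes (no overlaps), measuring from the bottom-left corner of the bounding box.
Bottom flange: 13 × 2.4, A = 31.2 cm², x = 6.5 cm, Ī = 439.4 cm⁴.
Web: 1.4 × 22, A = 30.8 cm², x = 6.5 cm, Ī = 5.0307 cm⁴.
Top flange: 13 × 2.4, A = 31.2 cm², x = 6.5 cm, Ī = 439.4 cm⁴.
By symmetry the centroid is at mid-width, x̄ = 6.5 cm.
All pieces are centred on the centroidal y-axis, so I = ΣĪ = 883.83 cm⁴.

I_y ≈ 884 cm⁴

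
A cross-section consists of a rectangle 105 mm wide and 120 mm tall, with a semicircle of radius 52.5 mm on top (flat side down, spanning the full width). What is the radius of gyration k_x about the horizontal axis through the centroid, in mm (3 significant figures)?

Treat the section as a set of non-overlapping primitives; coordinates are from the bounding-box lower-left.
Rectangular body: 105 × 120, A = 12 600 mm², y = 60 mm, Ī = 15 120 000 mm⁴.
Semicircular cap: semicircle r = 52.5, A = 4329.5 mm², y = 142.28 mm, Ī = 833 814 mm⁴.
Centroid: ȳ = ΣA·y / ΣA = 81.043 mm.
Transfer each piece to the horizontal axis through the centroid using Ī + A·d² with d = y − 81.043:
  rectangular body: d = -21.043 mm → contributes +20 699 115 mm⁴
  semicircular cap: d = 61.239 mm → contributes +17 070 499 mm⁴
Total I = 37 769 614 mm⁴.
Radius of gyration: k = √(I/A) = √(37 769 614 / 16 930) = 47.233 mm.

k_x ≈ 47.2 mm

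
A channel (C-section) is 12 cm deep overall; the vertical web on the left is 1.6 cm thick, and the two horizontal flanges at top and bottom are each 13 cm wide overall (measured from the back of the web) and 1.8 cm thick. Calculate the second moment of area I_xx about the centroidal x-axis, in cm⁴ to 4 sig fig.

I_xx ≈ 1309 cm⁴

Decompose the section into non-overlapping parts with the origin at the bottom-left of its bounding rectangle.
Web: 1.6 × 12, A = 19.2 cm², y = 6 cm, Ī = 230.4 cm⁴.
Top flange (beyond web): 11.4 × 1.8, A = 20.52 cm², y = 11.1 cm, Ī = 5.5404 cm⁴.
Bottom flange (beyond web): 11.4 × 1.8, A = 20.52 cm², y = 0.9 cm, Ī = 5.5404 cm⁴.
By symmetry the centroid is at mid-height, ȳ = 6 cm.
Transfer each piece to the centroidal x-axis using Ī + A·d² with d = y − 6:
  web: d = 0 cm → contributes +230.4 cm⁴
  top flange (beyond web): d = 5.1 cm → contributes +539.266 cm⁴
  bottom flange (beyond web): d = -5.1 cm → contributes +539.266 cm⁴
Total I = 1308.93 cm⁴.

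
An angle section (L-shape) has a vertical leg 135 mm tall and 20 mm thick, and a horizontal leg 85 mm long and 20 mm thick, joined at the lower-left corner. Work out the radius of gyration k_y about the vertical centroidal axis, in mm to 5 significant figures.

Break the section into simple shapes (no overlaps), measuring from the bottom-left corner of the bounding box.
Vertical leg: 20 × 135, A = 2 700 mm², x = 10 mm, Ī = 90 000 mm⁴.
Horizontal leg (remainder): 65 × 20, A = 1 300 mm², x = 52.5 mm, Ī = 457708.3 mm⁴.
Centroid: x̄ = ΣA·x / ΣA = 23.8125 mm.
Transfer each piece to the vertical centroidal axis using Ī + A·d² with d = x − 23.8125:
  vertical leg: d = -13.8125 mm → contributes +605119.9 mm⁴
  horizontal leg (remainder): d = 28.6875 mm → contributes +1 527 573 mm⁴
Total I = 2 132 693 mm⁴.
Radius of gyration: k = √(I/A) = √(2 132 693 / 4 000) = 23.09054 mm.

k_y ≈ 23.091 mm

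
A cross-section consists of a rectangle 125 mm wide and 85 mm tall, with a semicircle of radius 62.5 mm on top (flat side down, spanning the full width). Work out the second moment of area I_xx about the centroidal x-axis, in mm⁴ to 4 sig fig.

Decompose the section into non-overlapping parts with the origin at the bottom-left of its bounding rectangle.
Rectangular body: 125 × 85, A = 10 625 mm², y = 42.5 mm, Ī = 6 397 135 mm⁴.
Semicircular cap: semicircle r = 62.5, A = 6135.92 mm², y = 111.526 mm, Ī = 1 674 758 mm⁴.
Centroid: ȳ = ΣA·y / ΣA = 67.7693 mm.
Transfer each piece to the centroidal x-axis using Ī + A·d² with d = y − 67.7693:
  rectangular body: d = -25.2693 mm → contributes +13 181 608 mm⁴
  semicircular cap: d = 43.7565 mm → contributes +13 422 790 mm⁴
Total I = 26 604 398 mm⁴.

I_xx ≈ 2.660 × 10⁷ mm⁴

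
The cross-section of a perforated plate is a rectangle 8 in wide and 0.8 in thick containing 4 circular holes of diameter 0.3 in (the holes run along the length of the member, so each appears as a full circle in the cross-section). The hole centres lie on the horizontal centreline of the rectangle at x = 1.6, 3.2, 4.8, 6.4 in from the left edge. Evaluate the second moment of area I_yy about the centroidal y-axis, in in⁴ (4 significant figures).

Break the section into simple shapes (no overlaps), measuring from the bottom-left corner of the bounding box.
Plate: 8 × 0.8, A = 6.4 in², x = 4 in, Ī = 34.1333 in⁴.
Hole 1 (subtracted): ⌀0.3, A = 0.0706858 in², x = 1.6 in, Ī = 0.000397608 in⁴.
Hole 2 (subtracted): ⌀0.3, A = 0.0706858 in², x = 3.2 in, Ī = 0.000397608 in⁴.
Hole 3 (subtracted): ⌀0.3, A = 0.0706858 in², x = 4.8 in, Ī = 0.000397608 in⁴.
Hole 4 (subtracted): ⌀0.3, A = 0.0706858 in², x = 6.4 in, Ī = 0.000397608 in⁴.
By symmetry the centroid is at mid-width, x̄ = 4 in.
Transfer each piece to the centroidal y-axis using Ī + A·d² with d = x − 4:
  plate: d = 0 in → contributes +34.1333 in⁴
  hole 1: d = -2.4 in → contributes −0.407548 in⁴
  hole 2: d = -0.8 in → contributes −0.0456365 in⁴
  hole 3: d = 0.8 in → contributes −0.0456365 in⁴
  hole 4: d = 2.4 in → contributes −0.407548 in⁴
Total I = 33.227 in⁴.

I_yy ≈ 33.23 in⁴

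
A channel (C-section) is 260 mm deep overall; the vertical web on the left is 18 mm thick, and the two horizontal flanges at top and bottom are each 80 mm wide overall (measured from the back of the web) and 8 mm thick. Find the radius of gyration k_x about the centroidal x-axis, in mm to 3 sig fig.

Break the section into simple shapes (no overlaps), measuring from the bottom-left corner of the bounding box.
Web: 18 × 260, A = 4 680 mm², y = 130 mm, Ī = 26 364 000 mm⁴.
Top flange (beyond web): 62 × 8, A = 496 mm², y = 256 mm, Ī = 2645.3 mm⁴.
Bottom flange (beyond web): 62 × 8, A = 496 mm², y = 4 mm, Ī = 2645.3 mm⁴.
By symmetry the centroid is at mid-height, ȳ = 130 mm.
Transfer each piece to the centroidal x-axis using Ī + A·d² with d = y − 130:
  web: d = 0 mm → contributes +26 364 000 mm⁴
  top flange (beyond web): d = 126 mm → contributes +7 877 141 mm⁴
  bottom flange (beyond web): d = -126 mm → contributes +7 877 141 mm⁴
Total I = 42 118 283 mm⁴.
Radius of gyration: k = √(I/A) = √(42 118 283 / 5 672) = 86.172 mm.

k_x ≈ 86.2 mm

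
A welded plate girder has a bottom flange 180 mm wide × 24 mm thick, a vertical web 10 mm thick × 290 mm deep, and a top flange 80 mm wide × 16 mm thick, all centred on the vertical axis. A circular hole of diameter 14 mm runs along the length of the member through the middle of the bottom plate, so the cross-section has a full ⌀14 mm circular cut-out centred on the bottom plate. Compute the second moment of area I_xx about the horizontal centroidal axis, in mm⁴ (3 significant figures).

Treat the section as a set of non-overlapping primitives; coordinates are from the bounding-box lower-left.
Bottom plate: 180 × 24, A = 4 320 mm², y = 12 mm, Ī = 207 360 mm⁴.
Web plate: 10 × 290, A = 2 900 mm², y = 169 mm, Ī = 20 324 167 mm⁴.
Top plate: 80 × 16, A = 1 280 mm², y = 322 mm, Ī = 27 307 mm⁴.
Hole (subtracted): ⌀14, A = 153.94 mm², y = 12 mm, Ī = 1885.7 mm⁴.
Centroid: ȳ = ΣA·y / ΣA = 114.1 mm.
Transfer each piece to the horizontal centroidal axis using Ī + A·d² with d = y − 114.1:
  bottom plate: d = -102.1 mm → contributes +45 237 331 mm⁴
  web plate: d = 54.904 mm → contributes +29 066 052 mm⁴
  top plate: d = 207.9 mm → contributes +55 354 091 mm⁴
  hole: d = -102.1 mm → contributes −1 606 475 mm⁴
Total I = 128 050 999 mm⁴.

I_xx ≈ 1.28 × 10⁸ mm⁴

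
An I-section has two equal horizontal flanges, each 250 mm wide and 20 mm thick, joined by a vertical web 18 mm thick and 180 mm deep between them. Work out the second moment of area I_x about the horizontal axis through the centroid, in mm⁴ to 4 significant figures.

Decompose the section into non-overlapping parts with the origin at the bottom-left of its bounding rectangle.
Bottom flange: 250 × 20, A = 5 000 mm², y = 10 mm, Ī = 166 667 mm⁴.
Web: 18 × 180, A = 3 240 mm², y = 110 mm, Ī = 8 748 000 mm⁴.
Top flange: 250 × 20, A = 5 000 mm², y = 210 mm, Ī = 166 667 mm⁴.
By symmetry the centroid is at mid-height, ȳ = 110 mm.
Transfer each piece to the horizontal axis through the centroid using Ī + A·d² with d = y − 110:
  bottom flange: d = -100 mm → contributes +50 166 667 mm⁴
  web: d = 0 mm → contributes +8 748 000 mm⁴
  top flange: d = 100 mm → contributes +50 166 667 mm⁴
Total I = 109 081 333 mm⁴.

I_x ≈ 1.091 × 10⁸ mm⁴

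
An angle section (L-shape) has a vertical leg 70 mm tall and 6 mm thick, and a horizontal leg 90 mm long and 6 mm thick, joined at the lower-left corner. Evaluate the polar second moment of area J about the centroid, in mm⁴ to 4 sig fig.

J ≈ 1.169 × 10⁶ mm⁴

Split into non-overlapping primitives; take the origin at the lower-left of the bounding box.
Vertical leg: 6 × 70, A = 420 mm², y = 35 mm, Ī = 171 500 mm⁴.
Horizontal leg (remainder): 84 × 6, A = 504 mm², y = 3 mm, Ī = 1 512 mm⁴.
Centroid: ȳ = ΣA·y / ΣA = 17.5455 mm.
Transfer each piece to the centroidal x-axis using Ī + A·d² with d = y − 17.5455:
  vertical leg: d = 17.4545 mm → contributes +299 458 mm⁴
  horizontal leg (remainder): d = -14.5455 mm → contributes +108 143 mm⁴
Total I = 407 601 mm⁴.
For the y-axis: x̄ = 27.5455 mm.
Repeating about the centroidal y-axis gives I_y = 761 521 mm⁴.
Polar second moment: J = I_x + I_y = 1 169 122 mm⁴.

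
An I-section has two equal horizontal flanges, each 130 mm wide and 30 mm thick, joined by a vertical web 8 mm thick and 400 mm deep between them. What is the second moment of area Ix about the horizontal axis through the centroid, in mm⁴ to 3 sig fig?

Ix ≈ 4.04 × 10⁸ mm⁴

Decompose the section into non-overlapping parts with the origin at the bottom-left of its bounding rectangle.
Bottom flange: 130 × 30, A = 3 900 mm², y = 15 mm, Ī = 292 500 mm⁴.
Web: 8 × 400, A = 3 200 mm², y = 230 mm, Ī = 42 666 667 mm⁴.
Top flange: 130 × 30, A = 3 900 mm², y = 445 mm, Ī = 292 500 mm⁴.
By symmetry the centroid is at mid-height, ȳ = 230 mm.
Transfer each piece to the horizontal axis through the centroid using Ī + A·d² with d = y − 230:
  bottom flange: d = -215 mm → contributes +180 570 000 mm⁴
  web: d = 0 mm → contributes +42 666 667 mm⁴
  top flange: d = 215 mm → contributes +180 570 000 mm⁴
Total I = 403 806 667 mm⁴.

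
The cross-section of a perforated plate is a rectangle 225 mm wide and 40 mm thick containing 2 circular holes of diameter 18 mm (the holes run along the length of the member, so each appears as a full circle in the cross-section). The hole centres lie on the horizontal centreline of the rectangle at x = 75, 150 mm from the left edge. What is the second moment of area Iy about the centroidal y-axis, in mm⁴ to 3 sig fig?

Break the section into simple shapes (no overlaps), measuring from the bottom-left corner of the bounding box.
Plate: 225 × 40, A = 9 000 mm², x = 112.5 mm, Ī = 37 968 750 mm⁴.
Hole 1 (subtracted): ⌀18, A = 254.47 mm², x = 75 mm, Ī = 5 153 mm⁴.
Hole 2 (subtracted): ⌀18, A = 254.47 mm², x = 150 mm, Ī = 5 153 mm⁴.
By symmetry the centroid is at mid-width, x̄ = 112.5 mm.
Transfer each piece to the centroidal y-axis using Ī + A·d² with d = x − 112.5:
  plate: d = 0 mm → contributes +37 968 750 mm⁴
  hole 1: d = -37.5 mm → contributes −363 000 mm⁴
  hole 2: d = 37.5 mm → contributes −363 000 mm⁴
Total I = 37 242 750 mm⁴.

Iy ≈ 3.72 × 10⁷ mm⁴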